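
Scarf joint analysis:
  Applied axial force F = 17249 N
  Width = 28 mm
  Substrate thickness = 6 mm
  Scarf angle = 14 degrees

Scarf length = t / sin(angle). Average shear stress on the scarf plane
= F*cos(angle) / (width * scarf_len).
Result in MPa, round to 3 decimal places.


Scarf length = 6 / sin(14 deg) = 24.8014 mm
cos(14 deg) = 0.970296
Shear = 17249 * 0.970296 / (28 * 24.8014)
= 24.101 MPa

24.101


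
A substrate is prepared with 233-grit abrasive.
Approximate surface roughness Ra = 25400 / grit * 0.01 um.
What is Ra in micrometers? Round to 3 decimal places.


Ra = 25400 / 233 * 0.01 = 1.090 um

1.090


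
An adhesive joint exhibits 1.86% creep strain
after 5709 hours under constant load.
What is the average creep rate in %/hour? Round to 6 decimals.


Creep rate = strain / time
= 1.86 / 5709
= 0.000326 %/h

0.000326


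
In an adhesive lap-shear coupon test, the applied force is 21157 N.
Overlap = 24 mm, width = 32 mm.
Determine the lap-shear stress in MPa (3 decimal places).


stress = F / (overlap * width)
= 21157 / (24 * 32)
= 27.548 MPa

27.548


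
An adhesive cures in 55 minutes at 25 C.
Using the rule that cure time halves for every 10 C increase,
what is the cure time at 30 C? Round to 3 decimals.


Factor = 2^((30 - 25) / 10) = 1.4142
Cure time = 55 / 1.4142
= 38.891 minutes

38.891


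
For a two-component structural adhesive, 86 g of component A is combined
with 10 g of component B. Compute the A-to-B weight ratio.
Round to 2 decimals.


Weight ratio A:B = 86 / 10
= 8.60

8.60


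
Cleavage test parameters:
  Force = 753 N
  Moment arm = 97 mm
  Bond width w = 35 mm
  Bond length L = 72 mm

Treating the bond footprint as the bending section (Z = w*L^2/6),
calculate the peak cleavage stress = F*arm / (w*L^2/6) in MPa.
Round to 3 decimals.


M = 753 * 97 = 73041 N*mm
Z = 35 * 72^2 / 6 = 181440 / 6 mm^3
sigma = M / Z = 6 * 73041 / 181440 = 438246 / 181440
= 2.415 MPa

2.415


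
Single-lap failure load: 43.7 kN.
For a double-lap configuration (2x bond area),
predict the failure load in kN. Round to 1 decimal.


Failure load = 43.7 * 2 = 87.4 kN

87.4


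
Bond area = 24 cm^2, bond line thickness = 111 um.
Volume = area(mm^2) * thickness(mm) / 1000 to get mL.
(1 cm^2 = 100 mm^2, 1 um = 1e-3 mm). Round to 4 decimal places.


area_mm2 = 24 * 100 = 2400
blt_mm = 111 * 1e-3 = 0.111
vol_mm3 = 2400 * 0.111 = 266.4
vol_mL = 266.4 / 1000 = 0.2664 mL

0.2664


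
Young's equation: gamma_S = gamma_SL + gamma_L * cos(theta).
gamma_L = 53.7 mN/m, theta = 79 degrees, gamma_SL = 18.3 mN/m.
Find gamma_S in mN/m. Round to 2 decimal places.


cos(79 deg) = 0.190809
gamma_S = 18.3 + 53.7 * 0.190809
= 28.55 mN/m

28.55


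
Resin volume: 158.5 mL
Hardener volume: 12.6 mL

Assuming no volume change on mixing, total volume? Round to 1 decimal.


V_total = 158.5 + 12.6 = 171.1 mL

171.1


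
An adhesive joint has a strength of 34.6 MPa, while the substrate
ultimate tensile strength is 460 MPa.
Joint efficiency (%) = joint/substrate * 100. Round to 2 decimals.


Efficiency = 34.6 / 460 * 100
= 7.52%

7.52


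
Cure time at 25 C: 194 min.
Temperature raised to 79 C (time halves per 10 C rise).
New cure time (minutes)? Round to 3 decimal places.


Acceleration factor = 2^(54/10) = 42.2243
New time = 194 / 42.2243 = 4.595 min

4.595


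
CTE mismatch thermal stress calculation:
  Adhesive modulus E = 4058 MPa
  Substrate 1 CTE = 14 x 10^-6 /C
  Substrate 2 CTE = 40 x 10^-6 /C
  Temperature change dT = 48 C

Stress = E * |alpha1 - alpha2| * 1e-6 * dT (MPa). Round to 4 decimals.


delta_alpha = |14 - 40| = 26 x 10^-6/C
Stress = 4058 * 26e-6 * 48
= 5.0644 MPa

5.0644


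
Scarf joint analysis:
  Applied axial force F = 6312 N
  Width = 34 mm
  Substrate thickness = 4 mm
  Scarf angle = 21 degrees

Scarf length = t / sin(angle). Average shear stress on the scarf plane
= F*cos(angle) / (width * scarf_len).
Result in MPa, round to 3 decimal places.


Scarf length = 4 / sin(21 deg) = 11.1617 mm
cos(21 deg) = 0.933580
Shear = 6312 * 0.933580 / (34 * 11.1617)
= 15.528 MPa

15.528


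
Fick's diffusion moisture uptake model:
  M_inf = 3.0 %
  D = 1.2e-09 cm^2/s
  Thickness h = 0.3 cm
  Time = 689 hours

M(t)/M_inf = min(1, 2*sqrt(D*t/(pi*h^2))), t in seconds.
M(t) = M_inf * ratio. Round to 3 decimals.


t_sec = 689 * 3600 = 2480400
ratio = 2*sqrt(1.2e-09*2480400/(pi*0.3^2))
= min(1, 0.205204)
= 0.205204
M(t) = 3.0 * 0.205204 = 0.616 %

0.616


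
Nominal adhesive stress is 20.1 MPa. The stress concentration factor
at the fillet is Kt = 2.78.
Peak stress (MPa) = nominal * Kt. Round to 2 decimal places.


Peak = 20.1 * 2.78 = 55.88 MPa

55.88


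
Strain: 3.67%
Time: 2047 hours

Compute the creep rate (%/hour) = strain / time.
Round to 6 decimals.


Creep rate = 3.67 / 2047
= 0.001793 %/h

0.001793


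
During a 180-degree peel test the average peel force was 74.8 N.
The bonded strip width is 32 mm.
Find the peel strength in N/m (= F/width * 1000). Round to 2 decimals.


Peel strength = F/width * 1000
= 74.8 / 32 * 1000
= 2337.50 N/m

2337.50


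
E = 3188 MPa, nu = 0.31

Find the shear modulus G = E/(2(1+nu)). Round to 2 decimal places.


G = 3188 / (2 * 1.31)
= 1216.79 MPa

1216.79


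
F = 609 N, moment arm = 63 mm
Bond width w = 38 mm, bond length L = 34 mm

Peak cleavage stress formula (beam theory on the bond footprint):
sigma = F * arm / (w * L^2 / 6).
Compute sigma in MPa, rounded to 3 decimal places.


sigma = (609 * 63) / (38 * 1156 / 6)
= 38367 * 6 / 43928
= 230202 / 43928
= 5.240 MPa

5.240


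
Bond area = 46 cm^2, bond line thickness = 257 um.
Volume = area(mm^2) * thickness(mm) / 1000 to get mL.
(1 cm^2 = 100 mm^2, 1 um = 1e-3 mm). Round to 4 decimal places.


area_mm2 = 46 * 100 = 4600
blt_mm = 257 * 1e-3 = 0.257
vol_mm3 = 4600 * 0.257 = 1182.2
vol_mL = 1182.2 / 1000 = 1.1822 mL

1.1822


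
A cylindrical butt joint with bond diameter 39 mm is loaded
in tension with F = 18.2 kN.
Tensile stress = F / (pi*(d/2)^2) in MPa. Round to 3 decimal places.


Area = pi * (39/2)^2 = 1194.5906 mm^2
Stress = 18.2*1000 / 1194.5906
= 15.235 MPa

15.235


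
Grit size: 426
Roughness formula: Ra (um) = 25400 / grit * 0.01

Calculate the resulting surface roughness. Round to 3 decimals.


Ra = 25400 / 426 * 0.01
= 0.596 um

0.596


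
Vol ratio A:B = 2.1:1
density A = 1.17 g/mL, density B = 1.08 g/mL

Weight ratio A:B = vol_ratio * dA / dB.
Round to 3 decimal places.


Weight ratio = 2.1 * 1.17 / 1.08
= 2.275

2.275


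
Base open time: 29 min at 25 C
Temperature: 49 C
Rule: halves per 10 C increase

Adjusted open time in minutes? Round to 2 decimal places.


Acceleration = 2^((49-25)/10) = 5.2780
Open time = 29 / 5.2780 = 5.49 min

5.49


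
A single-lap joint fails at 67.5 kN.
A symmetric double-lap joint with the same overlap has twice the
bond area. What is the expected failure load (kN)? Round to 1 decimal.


Double-lap load = 2 * 67.5 = 135.0 kN

135.0


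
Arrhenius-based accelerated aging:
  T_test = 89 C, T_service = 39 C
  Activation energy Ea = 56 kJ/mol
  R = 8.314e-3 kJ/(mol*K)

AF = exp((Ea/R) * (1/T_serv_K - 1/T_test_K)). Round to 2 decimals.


T_test_K = 362.15, T_serv_K = 312.15
AF = exp((56/8.314e-3) * (1/312.15 - 1/362.15))
= 19.67

19.67


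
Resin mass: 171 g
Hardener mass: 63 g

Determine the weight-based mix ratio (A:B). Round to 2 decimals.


Ratio = 171 / 63 = 2.71

2.71


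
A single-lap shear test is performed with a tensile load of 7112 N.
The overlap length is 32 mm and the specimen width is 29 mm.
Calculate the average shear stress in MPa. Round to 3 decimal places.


Shear stress = F / (overlap * width)
= 7112 / (32 * 29)
= 7112 / 928
= 7.664 MPa

7.664


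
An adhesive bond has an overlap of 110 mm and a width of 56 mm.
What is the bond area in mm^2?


Bond area = overlap * width
= 110 * 56
= 6160 mm^2

6160


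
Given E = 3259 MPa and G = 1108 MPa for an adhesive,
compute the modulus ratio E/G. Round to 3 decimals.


E/G ratio = 3259 / 1108 = 2.941

2.941


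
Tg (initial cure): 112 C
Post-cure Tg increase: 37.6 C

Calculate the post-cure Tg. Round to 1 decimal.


Post-cure Tg = 112 + 37.6 = 149.6 C

149.6


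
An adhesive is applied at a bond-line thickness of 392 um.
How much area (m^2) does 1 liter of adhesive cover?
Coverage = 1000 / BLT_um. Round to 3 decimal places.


Coverage = 1000 / 392 = 2.551 m^2

2.551


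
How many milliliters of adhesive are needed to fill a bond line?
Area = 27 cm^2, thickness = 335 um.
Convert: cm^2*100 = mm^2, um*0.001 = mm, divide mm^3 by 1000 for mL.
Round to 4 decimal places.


= (27 * 100) * (335 * 0.001) / 1000
= 0.9045 mL

0.9045


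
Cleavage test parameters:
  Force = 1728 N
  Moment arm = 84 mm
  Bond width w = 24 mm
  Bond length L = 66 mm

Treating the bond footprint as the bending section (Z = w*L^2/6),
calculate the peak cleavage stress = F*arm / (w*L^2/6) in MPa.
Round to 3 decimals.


M = 1728 * 84 = 145152 N*mm
Z = 24 * 66^2 / 6 = 104544 / 6 mm^3
sigma = M / Z = 6 * 145152 / 104544 = 870912 / 104544
= 8.331 MPa

8.331


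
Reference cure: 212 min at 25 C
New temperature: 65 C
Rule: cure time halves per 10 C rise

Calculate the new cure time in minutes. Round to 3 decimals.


factor = 2^((65-25)/10) = 16.0000
t_new = 212 / 16.0000 = 13.250 min

13.250


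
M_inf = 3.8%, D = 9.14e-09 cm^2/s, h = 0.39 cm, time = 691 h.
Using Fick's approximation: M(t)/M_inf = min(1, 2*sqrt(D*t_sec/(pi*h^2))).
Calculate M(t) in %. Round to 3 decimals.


t = 2487600 s
ratio = min(1, 2*sqrt(9.14e-09*2487600/(pi*0.1521)))
= 0.436268
M(t) = 3.8 * 0.436268 = 1.658%

1.658


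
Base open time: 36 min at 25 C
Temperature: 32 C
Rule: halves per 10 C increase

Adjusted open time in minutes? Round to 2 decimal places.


Acceleration = 2^((32-25)/10) = 1.6245
Open time = 36 / 1.6245 = 22.16 min

22.16


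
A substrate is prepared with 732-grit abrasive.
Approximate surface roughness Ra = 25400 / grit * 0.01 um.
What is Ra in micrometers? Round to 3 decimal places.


Ra = 25400 / 732 * 0.01 = 0.347 um

0.347


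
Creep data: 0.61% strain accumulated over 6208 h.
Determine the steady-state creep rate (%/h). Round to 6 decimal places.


Rate = 0.61 / 6208 = 0.000098 %/h

0.000098


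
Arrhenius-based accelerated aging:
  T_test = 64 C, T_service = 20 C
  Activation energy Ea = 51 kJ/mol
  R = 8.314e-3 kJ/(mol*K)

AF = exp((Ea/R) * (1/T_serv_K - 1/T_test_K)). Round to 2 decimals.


T_test_K = 337.15, T_serv_K = 293.15
AF = exp((51/8.314e-3) * (1/293.15 - 1/337.15))
= 15.35

15.35


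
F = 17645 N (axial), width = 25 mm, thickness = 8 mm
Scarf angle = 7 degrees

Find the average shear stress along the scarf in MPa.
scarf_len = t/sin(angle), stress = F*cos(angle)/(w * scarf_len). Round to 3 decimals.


scarf_len = 8/sin(7 deg) = 65.6441
cos(7 deg) = 0.992546
stress = 17645*0.992546/(25*65.6441) = 10.672 MPa

10.672


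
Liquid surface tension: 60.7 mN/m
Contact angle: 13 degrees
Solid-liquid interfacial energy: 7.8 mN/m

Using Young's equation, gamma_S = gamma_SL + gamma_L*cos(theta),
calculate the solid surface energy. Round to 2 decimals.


gamma_S = 7.8 + 60.7 * cos(13)
= 66.94 mN/m

66.94


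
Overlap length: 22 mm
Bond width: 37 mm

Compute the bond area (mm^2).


Bond area = 22 * 37 = 814 mm^2

814


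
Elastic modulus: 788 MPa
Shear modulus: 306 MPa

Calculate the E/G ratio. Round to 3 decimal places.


E / G = 788 / 306 = 2.575

2.575


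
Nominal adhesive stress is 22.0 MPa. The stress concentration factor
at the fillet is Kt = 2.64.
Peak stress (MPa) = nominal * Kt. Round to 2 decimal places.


Peak = 22.0 * 2.64 = 58.08 MPa

58.08


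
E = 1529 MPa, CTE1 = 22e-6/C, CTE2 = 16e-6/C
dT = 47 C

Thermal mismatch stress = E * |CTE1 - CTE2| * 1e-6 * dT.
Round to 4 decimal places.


= 1529 * 6e-6 * 47
= 0.4312 MPa

0.4312


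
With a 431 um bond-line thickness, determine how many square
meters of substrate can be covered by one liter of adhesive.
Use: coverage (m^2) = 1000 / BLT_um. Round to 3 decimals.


Coverage = 1000 / 431 = 2.320 m^2

2.320


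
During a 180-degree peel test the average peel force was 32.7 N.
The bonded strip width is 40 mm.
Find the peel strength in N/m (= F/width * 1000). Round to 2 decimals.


Peel strength = F/width * 1000
= 32.7 / 40 * 1000
= 817.50 N/m

817.50


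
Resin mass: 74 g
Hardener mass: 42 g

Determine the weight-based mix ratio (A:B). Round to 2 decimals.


Ratio = 74 / 42 = 1.76

1.76


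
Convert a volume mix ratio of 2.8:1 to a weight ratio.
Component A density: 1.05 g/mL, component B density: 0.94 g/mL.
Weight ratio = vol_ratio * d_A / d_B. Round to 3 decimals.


= 2.8 * 1.05 / 0.94 = 3.128

3.128


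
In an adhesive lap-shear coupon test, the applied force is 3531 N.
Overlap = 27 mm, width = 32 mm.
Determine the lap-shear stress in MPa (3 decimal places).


stress = F / (overlap * width)
= 3531 / (27 * 32)
= 4.087 MPa

4.087


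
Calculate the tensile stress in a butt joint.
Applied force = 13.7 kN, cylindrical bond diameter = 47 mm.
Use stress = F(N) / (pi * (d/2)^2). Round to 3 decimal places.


A = pi * 23.5^2 = 1734.9445 mm^2
sigma = 13700.0 / 1734.9445 = 7.897 MPa

7.897


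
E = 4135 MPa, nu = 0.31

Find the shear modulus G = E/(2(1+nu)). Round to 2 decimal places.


G = 4135 / (2 * 1.31)
= 1578.24 MPa

1578.24


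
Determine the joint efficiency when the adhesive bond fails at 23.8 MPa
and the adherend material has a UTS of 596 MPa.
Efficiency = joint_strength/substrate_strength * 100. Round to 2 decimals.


Joint efficiency = 23.8 / 596 * 100
= 3.99%

3.99


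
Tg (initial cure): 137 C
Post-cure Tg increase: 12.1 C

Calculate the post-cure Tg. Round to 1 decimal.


Post-cure Tg = 137 + 12.1 = 149.1 C

149.1


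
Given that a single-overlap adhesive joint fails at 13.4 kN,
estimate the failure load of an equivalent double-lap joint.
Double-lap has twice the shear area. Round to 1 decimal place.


Double-lap factor = 2
Expected load = 13.4 * 2 = 26.8 kN

26.8


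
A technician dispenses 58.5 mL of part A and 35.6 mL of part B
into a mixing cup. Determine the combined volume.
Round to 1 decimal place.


Combined volume = 58.5 + 35.6
= 94.1 mL

94.1


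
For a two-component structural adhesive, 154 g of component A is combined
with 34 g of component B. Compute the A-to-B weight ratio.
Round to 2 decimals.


Weight ratio A:B = 154 / 34
= 4.53

4.53


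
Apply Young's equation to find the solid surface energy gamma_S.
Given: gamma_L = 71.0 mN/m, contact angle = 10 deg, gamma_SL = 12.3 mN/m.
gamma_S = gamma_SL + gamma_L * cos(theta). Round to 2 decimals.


theta_rad = 10 * pi/180 = 0.174533
gamma_S = 12.3 + 71.0 * cos(0.174533)
= 82.22 mN/m

82.22


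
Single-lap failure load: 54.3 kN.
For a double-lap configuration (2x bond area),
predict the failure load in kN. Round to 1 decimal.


Failure load = 54.3 * 2 = 108.6 kN

108.6


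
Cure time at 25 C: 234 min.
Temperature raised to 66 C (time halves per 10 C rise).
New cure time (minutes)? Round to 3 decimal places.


Acceleration factor = 2^(41/10) = 17.1484
New time = 234 / 17.1484 = 13.646 min

13.646


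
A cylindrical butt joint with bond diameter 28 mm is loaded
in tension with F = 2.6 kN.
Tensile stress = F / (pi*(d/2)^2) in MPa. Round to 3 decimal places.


Area = pi * (28/2)^2 = 615.7522 mm^2
Stress = 2.6*1000 / 615.7522
= 4.222 MPa

4.222


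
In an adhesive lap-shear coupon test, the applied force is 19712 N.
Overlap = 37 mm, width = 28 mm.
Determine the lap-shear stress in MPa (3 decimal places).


stress = F / (overlap * width)
= 19712 / (37 * 28)
= 19.027 MPa

19.027


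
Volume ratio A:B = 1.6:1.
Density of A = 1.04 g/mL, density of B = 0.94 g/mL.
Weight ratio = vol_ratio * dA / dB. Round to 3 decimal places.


Wt ratio = 1.6 * 1.04 / 0.94
= 1.770

1.770


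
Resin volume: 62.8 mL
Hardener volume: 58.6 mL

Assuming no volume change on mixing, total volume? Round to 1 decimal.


V_total = 62.8 + 58.6 = 121.4 mL

121.4


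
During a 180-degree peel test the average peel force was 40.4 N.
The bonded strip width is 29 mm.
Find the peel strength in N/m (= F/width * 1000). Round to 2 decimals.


Peel strength = F/width * 1000
= 40.4 / 29 * 1000
= 1393.10 N/m

1393.10


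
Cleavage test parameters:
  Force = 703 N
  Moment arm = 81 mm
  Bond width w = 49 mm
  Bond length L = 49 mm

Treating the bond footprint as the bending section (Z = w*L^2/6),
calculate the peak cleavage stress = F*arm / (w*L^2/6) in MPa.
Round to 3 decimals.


M = 703 * 81 = 56943 N*mm
Z = 49 * 49^2 / 6 = 117649 / 6 mm^3
sigma = M / Z = 6 * 56943 / 117649 = 341658 / 117649
= 2.904 MPa

2.904


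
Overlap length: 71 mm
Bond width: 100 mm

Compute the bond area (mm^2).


Bond area = 71 * 100 = 7100 mm^2

7100


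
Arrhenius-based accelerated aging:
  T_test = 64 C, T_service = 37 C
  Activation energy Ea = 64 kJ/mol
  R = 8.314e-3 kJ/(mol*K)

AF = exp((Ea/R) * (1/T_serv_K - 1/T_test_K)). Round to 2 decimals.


T_test_K = 337.15, T_serv_K = 310.15
AF = exp((64/8.314e-3) * (1/310.15 - 1/337.15))
= 7.30

7.30


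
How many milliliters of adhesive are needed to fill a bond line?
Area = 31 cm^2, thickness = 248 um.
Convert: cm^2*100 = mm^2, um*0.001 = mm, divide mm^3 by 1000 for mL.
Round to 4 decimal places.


= (31 * 100) * (248 * 0.001) / 1000
= 0.7688 mL

0.7688


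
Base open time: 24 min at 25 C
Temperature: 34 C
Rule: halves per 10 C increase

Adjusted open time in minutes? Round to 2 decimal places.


Acceleration = 2^((34-25)/10) = 1.8661
Open time = 24 / 1.8661 = 12.86 min

12.86


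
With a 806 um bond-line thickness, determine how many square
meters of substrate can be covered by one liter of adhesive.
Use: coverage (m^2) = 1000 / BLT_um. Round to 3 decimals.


Coverage = 1000 / 806 = 1.241 m^2

1.241


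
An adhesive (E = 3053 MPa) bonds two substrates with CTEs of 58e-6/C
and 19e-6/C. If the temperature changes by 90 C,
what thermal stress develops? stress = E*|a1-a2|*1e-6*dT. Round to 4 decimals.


Stress = 3053 * |58 - 19| * 1e-6 * 90
= 10.7160 MPa

10.7160


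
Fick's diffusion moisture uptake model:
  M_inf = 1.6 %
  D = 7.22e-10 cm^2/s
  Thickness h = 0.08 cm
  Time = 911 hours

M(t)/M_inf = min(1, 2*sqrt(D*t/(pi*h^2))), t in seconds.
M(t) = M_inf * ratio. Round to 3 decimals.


t_sec = 911 * 3600 = 3279600
ratio = 2*sqrt(7.22e-10*3279600/(pi*0.08^2))
= min(1, 0.686348)
= 0.686348
M(t) = 1.6 * 0.686348 = 1.098 %

1.098


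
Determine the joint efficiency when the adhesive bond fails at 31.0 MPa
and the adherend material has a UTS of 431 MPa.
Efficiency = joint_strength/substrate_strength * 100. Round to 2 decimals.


Joint efficiency = 31.0 / 431 * 100
= 7.19%

7.19


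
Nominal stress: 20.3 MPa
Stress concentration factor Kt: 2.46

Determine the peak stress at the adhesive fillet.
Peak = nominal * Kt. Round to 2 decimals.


Peak stress = 20.3 * 2.46
= 49.94 MPa

49.94


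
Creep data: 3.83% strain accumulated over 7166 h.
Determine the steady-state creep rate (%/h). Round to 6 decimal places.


Rate = 3.83 / 7166 = 0.000534 %/h

0.000534


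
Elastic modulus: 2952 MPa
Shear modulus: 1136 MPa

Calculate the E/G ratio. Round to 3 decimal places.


E / G = 2952 / 1136 = 2.599

2.599


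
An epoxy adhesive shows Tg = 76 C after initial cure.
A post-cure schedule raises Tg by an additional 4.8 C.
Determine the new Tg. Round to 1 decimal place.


New Tg = 76 + 4.8
= 80.8 C

80.8


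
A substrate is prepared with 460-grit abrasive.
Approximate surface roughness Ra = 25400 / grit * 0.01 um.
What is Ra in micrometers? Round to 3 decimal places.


Ra = 25400 / 460 * 0.01 = 0.552 um

0.552


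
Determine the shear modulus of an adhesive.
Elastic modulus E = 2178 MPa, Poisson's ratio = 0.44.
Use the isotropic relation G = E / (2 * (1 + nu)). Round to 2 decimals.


G = 2178 / (2*(1+0.44)) = 2178 / 2.88
= 756.25 MPa

756.25


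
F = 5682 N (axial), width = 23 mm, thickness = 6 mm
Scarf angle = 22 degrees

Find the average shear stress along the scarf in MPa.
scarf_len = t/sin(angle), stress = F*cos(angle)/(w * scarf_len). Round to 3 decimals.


scarf_len = 6/sin(22 deg) = 16.0168
cos(22 deg) = 0.927184
stress = 5682*0.927184/(23*16.0168) = 14.301 MPa

14.301


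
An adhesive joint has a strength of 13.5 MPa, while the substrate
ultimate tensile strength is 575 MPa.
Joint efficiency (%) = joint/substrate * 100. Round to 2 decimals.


Efficiency = 13.5 / 575 * 100
= 2.35%

2.35


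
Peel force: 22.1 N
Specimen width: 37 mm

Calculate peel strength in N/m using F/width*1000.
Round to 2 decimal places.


Peel strength = 22.1 / 37 * 1000 = 597.30 N/m

597.30


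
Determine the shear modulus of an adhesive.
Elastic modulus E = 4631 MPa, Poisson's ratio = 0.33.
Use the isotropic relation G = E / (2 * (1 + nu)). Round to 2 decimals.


G = 4631 / (2*(1+0.33)) = 4631 / 2.66
= 1740.98 MPa

1740.98


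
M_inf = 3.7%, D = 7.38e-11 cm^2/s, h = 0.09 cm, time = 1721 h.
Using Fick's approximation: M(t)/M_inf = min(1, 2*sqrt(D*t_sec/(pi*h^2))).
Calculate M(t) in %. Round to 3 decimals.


t = 6195600 s
ratio = min(1, 2*sqrt(7.38e-11*6195600/(pi*0.0081)))
= 0.268091
M(t) = 3.7 * 0.268091 = 0.992%

0.992


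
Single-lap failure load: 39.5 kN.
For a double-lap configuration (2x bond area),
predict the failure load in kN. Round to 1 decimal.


Failure load = 39.5 * 2 = 79.0 kN

79.0


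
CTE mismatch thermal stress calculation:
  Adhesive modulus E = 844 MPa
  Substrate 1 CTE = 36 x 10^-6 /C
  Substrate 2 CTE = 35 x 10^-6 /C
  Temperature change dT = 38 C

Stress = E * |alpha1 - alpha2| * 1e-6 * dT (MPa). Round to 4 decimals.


delta_alpha = |36 - 35| = 1 x 10^-6/C
Stress = 844 * 1e-6 * 38
= 0.0321 MPa

0.0321


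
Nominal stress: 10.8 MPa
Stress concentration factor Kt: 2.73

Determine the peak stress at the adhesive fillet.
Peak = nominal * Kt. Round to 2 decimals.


Peak stress = 10.8 * 2.73
= 29.48 MPa

29.48


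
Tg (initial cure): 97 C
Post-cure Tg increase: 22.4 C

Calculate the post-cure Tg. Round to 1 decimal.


Post-cure Tg = 97 + 22.4 = 119.4 C

119.4


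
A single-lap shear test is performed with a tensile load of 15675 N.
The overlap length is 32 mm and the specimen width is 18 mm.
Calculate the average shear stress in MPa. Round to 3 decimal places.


Shear stress = F / (overlap * width)
= 15675 / (32 * 18)
= 15675 / 576
= 27.214 MPa

27.214


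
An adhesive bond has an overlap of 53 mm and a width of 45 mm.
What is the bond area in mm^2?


Bond area = overlap * width
= 53 * 45
= 2385 mm^2

2385


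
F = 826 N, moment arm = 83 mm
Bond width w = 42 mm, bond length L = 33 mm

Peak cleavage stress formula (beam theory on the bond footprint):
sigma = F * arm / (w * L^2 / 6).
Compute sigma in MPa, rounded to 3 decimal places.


sigma = (826 * 83) / (42 * 1089 / 6)
= 68558 * 6 / 45738
= 411348 / 45738
= 8.994 MPa

8.994


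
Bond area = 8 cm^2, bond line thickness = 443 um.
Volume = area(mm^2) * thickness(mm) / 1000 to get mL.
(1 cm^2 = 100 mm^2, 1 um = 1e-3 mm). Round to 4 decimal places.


area_mm2 = 8 * 100 = 800
blt_mm = 443 * 1e-3 = 0.443
vol_mm3 = 800 * 0.443 = 354.4
vol_mL = 354.4 / 1000 = 0.3544 mL

0.3544


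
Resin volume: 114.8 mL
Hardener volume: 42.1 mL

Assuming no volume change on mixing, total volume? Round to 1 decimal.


V_total = 114.8 + 42.1 = 156.9 mL

156.9


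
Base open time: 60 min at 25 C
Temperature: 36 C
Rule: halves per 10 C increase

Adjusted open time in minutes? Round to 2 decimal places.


Acceleration = 2^((36-25)/10) = 2.1435
Open time = 60 / 2.1435 = 27.99 min

27.99


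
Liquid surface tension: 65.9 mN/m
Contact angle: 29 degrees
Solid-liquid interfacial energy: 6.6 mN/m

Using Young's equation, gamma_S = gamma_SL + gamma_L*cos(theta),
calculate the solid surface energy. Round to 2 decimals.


gamma_S = 6.6 + 65.9 * cos(29)
= 64.24 mN/m

64.24


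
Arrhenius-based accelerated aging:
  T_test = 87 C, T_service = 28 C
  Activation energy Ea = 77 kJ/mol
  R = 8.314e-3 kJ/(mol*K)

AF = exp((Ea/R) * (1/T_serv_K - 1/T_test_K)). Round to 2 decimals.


T_test_K = 360.15, T_serv_K = 301.15
AF = exp((77/8.314e-3) * (1/301.15 - 1/360.15))
= 154.18

154.18


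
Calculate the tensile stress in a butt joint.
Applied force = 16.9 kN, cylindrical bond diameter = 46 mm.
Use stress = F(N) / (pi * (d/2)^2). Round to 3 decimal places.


A = pi * 23.0^2 = 1661.9025 mm^2
sigma = 16900.0 / 1661.9025 = 10.169 MPa

10.169


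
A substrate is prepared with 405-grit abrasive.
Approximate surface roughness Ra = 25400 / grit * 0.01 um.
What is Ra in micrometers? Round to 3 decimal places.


Ra = 25400 / 405 * 0.01 = 0.627 um

0.627


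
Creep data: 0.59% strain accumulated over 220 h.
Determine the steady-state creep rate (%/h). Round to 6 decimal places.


Rate = 0.59 / 220 = 0.002682 %/h

0.002682


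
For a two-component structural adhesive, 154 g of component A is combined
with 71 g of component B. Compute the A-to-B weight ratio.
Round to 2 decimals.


Weight ratio A:B = 154 / 71
= 2.17

2.17


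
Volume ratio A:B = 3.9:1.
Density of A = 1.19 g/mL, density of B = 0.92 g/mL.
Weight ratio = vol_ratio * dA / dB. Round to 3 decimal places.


Wt ratio = 3.9 * 1.19 / 0.92
= 5.045

5.045


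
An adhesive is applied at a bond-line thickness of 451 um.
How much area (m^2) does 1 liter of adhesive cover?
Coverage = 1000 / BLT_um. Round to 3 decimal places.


Coverage = 1000 / 451 = 2.217 m^2

2.217


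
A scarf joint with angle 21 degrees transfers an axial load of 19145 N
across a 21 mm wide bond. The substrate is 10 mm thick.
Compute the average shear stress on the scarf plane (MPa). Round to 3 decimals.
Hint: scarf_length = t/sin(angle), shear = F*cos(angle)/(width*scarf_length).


scarf_length = 10 / sin(21 deg) = 27.9043 mm
cos(21 deg) = 0.933580
shear stress = 19145 * 0.933580 / (21 * 27.9043)
= 30.501 MPa

30.501


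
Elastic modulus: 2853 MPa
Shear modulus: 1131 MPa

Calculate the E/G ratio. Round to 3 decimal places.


E / G = 2853 / 1131 = 2.523

2.523


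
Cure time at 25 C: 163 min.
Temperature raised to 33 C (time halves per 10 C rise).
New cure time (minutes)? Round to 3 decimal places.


Acceleration factor = 2^(8/10) = 1.7411
New time = 163 / 1.7411 = 93.619 min

93.619


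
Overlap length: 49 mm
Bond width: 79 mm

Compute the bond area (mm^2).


Bond area = 49 * 79 = 3871 mm^2

3871


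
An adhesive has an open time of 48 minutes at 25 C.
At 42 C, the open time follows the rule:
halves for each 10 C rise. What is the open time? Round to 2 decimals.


Factor = 2^((42-25)/10) = 3.2490
Open time = 48 / 3.2490 = 14.77 min

14.77


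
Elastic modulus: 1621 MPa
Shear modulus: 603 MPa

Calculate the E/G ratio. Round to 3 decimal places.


E / G = 1621 / 603 = 2.688

2.688


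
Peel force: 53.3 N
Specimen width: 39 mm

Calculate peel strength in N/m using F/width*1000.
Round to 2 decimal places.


Peel strength = 53.3 / 39 * 1000 = 1366.67 N/m

1366.67


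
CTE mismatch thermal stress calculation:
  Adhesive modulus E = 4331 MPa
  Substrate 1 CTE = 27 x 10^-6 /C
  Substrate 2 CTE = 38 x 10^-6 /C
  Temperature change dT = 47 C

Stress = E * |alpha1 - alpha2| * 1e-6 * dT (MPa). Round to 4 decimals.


delta_alpha = |27 - 38| = 11 x 10^-6/C
Stress = 4331 * 11e-6 * 47
= 2.2391 MPa

2.2391


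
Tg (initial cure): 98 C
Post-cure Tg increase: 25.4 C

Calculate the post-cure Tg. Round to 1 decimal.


Post-cure Tg = 98 + 25.4 = 123.4 C

123.4


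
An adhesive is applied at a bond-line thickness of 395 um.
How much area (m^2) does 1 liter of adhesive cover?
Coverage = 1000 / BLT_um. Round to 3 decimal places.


Coverage = 1000 / 395 = 2.532 m^2

2.532


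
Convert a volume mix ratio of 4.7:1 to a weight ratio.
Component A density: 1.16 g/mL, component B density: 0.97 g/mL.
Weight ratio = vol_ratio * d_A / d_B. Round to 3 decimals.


= 4.7 * 1.16 / 0.97 = 5.621

5.621


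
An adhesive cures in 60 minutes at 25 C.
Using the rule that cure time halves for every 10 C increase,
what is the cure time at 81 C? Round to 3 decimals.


Factor = 2^((81 - 25) / 10) = 48.5029
Cure time = 60 / 48.5029
= 1.237 minutes

1.237


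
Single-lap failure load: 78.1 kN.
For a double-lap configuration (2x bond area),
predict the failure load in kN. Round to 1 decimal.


Failure load = 78.1 * 2 = 156.2 kN

156.2


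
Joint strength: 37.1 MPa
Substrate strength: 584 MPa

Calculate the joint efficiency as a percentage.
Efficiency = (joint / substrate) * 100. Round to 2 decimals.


Efficiency = (37.1 / 584) * 100 = 6.35%

6.35


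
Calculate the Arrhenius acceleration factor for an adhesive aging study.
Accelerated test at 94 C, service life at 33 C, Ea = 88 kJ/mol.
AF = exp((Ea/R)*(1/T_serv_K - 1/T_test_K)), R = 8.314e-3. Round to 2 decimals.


T_test = 367.15 K, T_serv = 306.15 K
Ea/R = 88 / 0.008314 = 10584.56
AF = exp(10584.56 * (1/306.15 - 1/367.15))
= 312.35

312.35


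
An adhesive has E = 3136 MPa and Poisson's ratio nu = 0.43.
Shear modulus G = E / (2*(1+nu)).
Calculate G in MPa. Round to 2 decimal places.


G = 3136 / (2*(1+0.43))
= 3136 / 2.86
= 1096.50 MPa

1096.50


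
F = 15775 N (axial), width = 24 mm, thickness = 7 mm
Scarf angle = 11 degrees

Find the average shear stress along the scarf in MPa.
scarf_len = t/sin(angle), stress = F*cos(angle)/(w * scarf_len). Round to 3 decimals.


scarf_len = 7/sin(11 deg) = 36.6859
cos(11 deg) = 0.981627
stress = 15775*0.981627/(24*36.6859) = 17.588 MPa

17.588


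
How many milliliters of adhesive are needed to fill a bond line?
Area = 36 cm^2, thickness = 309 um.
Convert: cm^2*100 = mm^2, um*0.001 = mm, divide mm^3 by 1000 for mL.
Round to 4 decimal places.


= (36 * 100) * (309 * 0.001) / 1000
= 1.1124 mL

1.1124


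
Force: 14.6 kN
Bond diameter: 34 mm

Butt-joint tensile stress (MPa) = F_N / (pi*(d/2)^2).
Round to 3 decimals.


F_N = 14.6 * 1000 = 14600.0 N
A = pi*(17.0)^2 = 907.9203 mm^2
stress = 14600.0 / 907.9203 = 16.081 MPa

16.081


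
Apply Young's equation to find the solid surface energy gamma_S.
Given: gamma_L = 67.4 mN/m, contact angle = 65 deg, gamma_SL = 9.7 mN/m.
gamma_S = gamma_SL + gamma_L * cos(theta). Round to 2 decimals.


theta_rad = 65 * pi/180 = 1.134464
gamma_S = 9.7 + 67.4 * cos(1.134464)
= 38.18 mN/m

38.18


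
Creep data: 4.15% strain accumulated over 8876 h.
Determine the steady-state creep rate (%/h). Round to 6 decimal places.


Rate = 4.15 / 8876 = 0.000468 %/h

0.000468


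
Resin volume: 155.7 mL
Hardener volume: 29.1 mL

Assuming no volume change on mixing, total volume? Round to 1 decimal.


V_total = 155.7 + 29.1 = 184.8 mL

184.8


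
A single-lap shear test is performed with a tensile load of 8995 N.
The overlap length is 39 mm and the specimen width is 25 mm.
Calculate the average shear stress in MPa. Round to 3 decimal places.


Shear stress = F / (overlap * width)
= 8995 / (39 * 25)
= 8995 / 975
= 9.226 MPa

9.226


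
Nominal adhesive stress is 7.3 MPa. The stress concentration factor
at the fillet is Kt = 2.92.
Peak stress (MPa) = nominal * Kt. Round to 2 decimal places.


Peak = 7.3 * 2.92 = 21.32 MPa

21.32


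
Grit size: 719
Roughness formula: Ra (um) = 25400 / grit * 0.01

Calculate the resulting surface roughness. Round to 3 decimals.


Ra = 25400 / 719 * 0.01
= 0.353 um

0.353


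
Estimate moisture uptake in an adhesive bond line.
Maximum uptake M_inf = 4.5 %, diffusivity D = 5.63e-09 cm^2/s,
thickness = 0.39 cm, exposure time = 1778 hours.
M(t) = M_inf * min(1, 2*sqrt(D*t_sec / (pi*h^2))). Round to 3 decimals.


Convert time: 1778 h = 6400800 s
ratio = min(1, 2*sqrt(5.63e-09*6400800/(pi*0.39^2)))
= 0.549240
M(t) = 4.5 * 0.549240 = 2.472%

2.472


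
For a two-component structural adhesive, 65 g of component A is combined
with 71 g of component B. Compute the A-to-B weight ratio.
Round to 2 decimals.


Weight ratio A:B = 65 / 71
= 0.92

0.92


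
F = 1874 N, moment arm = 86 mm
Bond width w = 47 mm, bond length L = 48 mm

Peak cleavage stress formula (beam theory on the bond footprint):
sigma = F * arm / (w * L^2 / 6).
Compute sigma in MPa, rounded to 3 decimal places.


sigma = (1874 * 86) / (47 * 2304 / 6)
= 161164 * 6 / 108288
= 966984 / 108288
= 8.930 MPa

8.930


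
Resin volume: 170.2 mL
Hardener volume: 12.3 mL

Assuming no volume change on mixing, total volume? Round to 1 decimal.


V_total = 170.2 + 12.3 = 182.5 mL

182.5


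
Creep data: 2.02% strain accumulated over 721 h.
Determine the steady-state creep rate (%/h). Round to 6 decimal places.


Rate = 2.02 / 721 = 0.002802 %/h

0.002802


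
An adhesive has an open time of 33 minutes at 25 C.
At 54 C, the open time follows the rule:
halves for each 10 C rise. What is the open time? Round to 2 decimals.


Factor = 2^((54-25)/10) = 7.4643
Open time = 33 / 7.4643 = 4.42 min

4.42


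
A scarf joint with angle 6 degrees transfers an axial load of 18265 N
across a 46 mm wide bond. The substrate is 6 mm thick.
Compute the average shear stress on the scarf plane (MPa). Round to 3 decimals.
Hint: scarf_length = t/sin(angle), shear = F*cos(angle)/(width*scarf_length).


scarf_length = 6 / sin(6 deg) = 57.4006 mm
cos(6 deg) = 0.994522
shear stress = 18265 * 0.994522 / (46 * 57.4006)
= 6.880 MPa

6.880


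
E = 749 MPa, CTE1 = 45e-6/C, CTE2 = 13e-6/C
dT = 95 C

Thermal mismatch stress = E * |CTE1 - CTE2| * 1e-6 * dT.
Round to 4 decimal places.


= 749 * 32e-6 * 95
= 2.2770 MPa

2.2770


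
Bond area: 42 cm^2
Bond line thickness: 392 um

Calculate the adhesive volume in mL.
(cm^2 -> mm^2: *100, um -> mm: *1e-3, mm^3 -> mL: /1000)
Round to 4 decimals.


V = 42*100 * 392*1e-3 / 1000
= 1.6464 mL

1.6464


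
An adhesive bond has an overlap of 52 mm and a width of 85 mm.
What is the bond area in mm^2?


Bond area = overlap * width
= 52 * 85
= 4420 mm^2

4420


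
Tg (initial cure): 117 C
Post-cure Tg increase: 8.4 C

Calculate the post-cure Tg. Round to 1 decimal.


Post-cure Tg = 117 + 8.4 = 125.4 C

125.4


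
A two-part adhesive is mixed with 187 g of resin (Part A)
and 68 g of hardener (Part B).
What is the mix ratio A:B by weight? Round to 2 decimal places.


Mix ratio = mass_A / mass_B
= 187 / 68
= 2.75

2.75


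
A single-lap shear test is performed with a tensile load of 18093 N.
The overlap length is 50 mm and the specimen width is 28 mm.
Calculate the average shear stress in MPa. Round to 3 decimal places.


Shear stress = F / (overlap * width)
= 18093 / (50 * 28)
= 18093 / 1400
= 12.924 MPa

12.924


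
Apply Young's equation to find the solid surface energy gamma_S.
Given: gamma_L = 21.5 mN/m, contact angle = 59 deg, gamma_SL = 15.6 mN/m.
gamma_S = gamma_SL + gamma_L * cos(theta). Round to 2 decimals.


theta_rad = 59 * pi/180 = 1.029744
gamma_S = 15.6 + 21.5 * cos(1.029744)
= 26.67 mN/m

26.67


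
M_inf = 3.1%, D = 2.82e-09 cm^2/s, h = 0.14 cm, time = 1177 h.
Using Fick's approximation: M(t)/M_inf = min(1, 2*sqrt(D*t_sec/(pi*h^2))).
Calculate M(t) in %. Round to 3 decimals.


t = 4237200 s
ratio = min(1, 2*sqrt(2.82e-09*4237200/(pi*0.0196)))
= 0.881031
M(t) = 3.1 * 0.881031 = 2.731%

2.731


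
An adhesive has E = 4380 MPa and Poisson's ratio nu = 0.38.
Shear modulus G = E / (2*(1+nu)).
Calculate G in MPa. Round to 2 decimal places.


G = 4380 / (2*(1+0.38))
= 4380 / 2.76
= 1586.96 MPa

1586.96


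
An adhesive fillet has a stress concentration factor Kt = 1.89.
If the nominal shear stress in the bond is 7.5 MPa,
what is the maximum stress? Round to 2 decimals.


Max stress = 7.5 * 1.89 = 14.18 MPa

14.18


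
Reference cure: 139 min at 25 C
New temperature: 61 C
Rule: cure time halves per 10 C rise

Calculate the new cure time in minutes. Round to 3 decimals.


factor = 2^((61-25)/10) = 12.1257
t_new = 139 / 12.1257 = 11.463 min

11.463


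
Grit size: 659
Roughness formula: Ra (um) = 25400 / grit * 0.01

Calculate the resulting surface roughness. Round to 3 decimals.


Ra = 25400 / 659 * 0.01
= 0.385 um

0.385


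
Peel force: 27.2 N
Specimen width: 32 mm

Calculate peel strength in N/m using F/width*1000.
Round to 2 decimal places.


Peel strength = 27.2 / 32 * 1000 = 850.00 N/m

850.00


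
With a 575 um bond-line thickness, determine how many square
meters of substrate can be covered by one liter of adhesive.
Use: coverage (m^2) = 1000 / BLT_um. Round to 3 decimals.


Coverage = 1000 / 575 = 1.739 m^2

1.739


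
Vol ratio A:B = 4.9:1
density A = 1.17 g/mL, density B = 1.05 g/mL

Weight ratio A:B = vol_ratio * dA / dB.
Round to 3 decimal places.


Weight ratio = 4.9 * 1.17 / 1.05
= 5.460

5.460


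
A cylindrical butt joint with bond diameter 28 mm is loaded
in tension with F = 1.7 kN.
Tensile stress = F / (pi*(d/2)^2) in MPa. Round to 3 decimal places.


Area = pi * (28/2)^2 = 615.7522 mm^2
Stress = 1.7*1000 / 615.7522
= 2.761 MPa

2.761


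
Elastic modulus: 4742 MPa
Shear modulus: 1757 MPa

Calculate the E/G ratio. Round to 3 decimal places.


E / G = 4742 / 1757 = 2.699

2.699


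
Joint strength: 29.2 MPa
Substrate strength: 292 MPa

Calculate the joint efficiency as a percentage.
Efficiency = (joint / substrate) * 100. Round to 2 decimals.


Efficiency = (29.2 / 292) * 100 = 10.00%

10.00


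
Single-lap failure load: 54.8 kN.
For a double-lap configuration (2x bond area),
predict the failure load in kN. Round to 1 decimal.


Failure load = 54.8 * 2 = 109.6 kN

109.6


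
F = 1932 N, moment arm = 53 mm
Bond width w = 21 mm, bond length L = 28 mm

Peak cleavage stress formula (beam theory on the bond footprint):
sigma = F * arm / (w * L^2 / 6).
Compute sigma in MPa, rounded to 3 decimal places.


sigma = (1932 * 53) / (21 * 784 / 6)
= 102396 * 6 / 16464
= 614376 / 16464
= 37.316 MPa

37.316


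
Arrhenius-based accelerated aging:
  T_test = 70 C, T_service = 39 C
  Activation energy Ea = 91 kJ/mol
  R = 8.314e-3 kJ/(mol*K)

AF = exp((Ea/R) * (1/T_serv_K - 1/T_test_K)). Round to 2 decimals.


T_test_K = 343.15, T_serv_K = 312.15
AF = exp((91/8.314e-3) * (1/312.15 - 1/343.15))
= 23.75

23.75


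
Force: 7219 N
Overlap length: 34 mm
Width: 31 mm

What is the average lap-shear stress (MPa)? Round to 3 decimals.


Average shear stress = F / (overlap * width)
= 7219 / (34 * 31)
= 6.849 MPa

6.849


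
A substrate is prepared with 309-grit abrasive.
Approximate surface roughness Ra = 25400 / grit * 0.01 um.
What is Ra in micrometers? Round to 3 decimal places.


Ra = 25400 / 309 * 0.01 = 0.822 um

0.822


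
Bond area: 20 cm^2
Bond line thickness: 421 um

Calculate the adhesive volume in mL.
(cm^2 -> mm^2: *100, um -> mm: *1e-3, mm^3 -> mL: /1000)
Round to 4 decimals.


V = 20*100 * 421*1e-3 / 1000
= 0.8420 mL

0.8420


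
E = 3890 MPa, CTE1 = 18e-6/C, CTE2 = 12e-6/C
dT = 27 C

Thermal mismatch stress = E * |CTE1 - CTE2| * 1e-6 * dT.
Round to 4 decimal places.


= 3890 * 6e-6 * 27
= 0.6302 MPa

0.6302


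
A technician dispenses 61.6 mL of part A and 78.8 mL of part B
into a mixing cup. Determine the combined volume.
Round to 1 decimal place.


Combined volume = 61.6 + 78.8
= 140.4 mL

140.4


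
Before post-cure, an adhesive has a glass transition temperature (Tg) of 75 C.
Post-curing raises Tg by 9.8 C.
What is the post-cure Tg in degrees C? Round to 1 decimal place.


Tg_post = Tg_base + delta_Tg
= 75 + 9.8
= 84.8 C

84.8


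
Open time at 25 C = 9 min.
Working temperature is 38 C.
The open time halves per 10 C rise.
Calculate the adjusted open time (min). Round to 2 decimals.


factor = 2^((38 - 25) / 10) = 2.4623
ot = 9 / 2.4623 = 3.66 min

3.66
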